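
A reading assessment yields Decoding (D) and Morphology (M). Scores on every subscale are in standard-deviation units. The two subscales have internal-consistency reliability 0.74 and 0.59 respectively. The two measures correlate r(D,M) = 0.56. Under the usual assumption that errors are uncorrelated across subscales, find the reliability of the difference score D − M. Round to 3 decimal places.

0.239

Var(D−M) = 1 + 1 − 2·0.56 = 2 − 1.12 = 0.88.
With uncorrelated errors the cross-covariances are all true-score covariance, so they carry over unchanged; only the diagonal terms shrink to ρᵢσᵢ².
True-score variance = [0.74 + 0.59] − 1.12 = 1.33 − 1.12 = 0.21.
Reliability = 0.21 / 0.88 = 0.239.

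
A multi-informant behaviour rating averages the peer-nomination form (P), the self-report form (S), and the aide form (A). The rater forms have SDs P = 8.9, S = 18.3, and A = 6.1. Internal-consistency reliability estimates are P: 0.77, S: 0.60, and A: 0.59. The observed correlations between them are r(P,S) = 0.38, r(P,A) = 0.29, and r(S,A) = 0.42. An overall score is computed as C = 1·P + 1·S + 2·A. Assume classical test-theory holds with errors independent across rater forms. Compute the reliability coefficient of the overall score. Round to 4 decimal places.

0.7725

Var(C) = 8.9² + 18.3² + 2²·6.1² + 2·[8.9·18.3·0.38 + 2·8.9·6.1·0.29 + 2·18.3·6.1·0.42] = 562.94 + 374.296 = 937.236.
Under uncorrelated errors the observed covariances equal the true-score covariances, so only the own-variance terms attenuate.
True-score variance = [8.9²·0.77 + 18.3²·0.60 + 2²·6.1²·0.59] + 374.296 = 349.741 + 374.296 = 724.037.
Reliability = 724.037 / 937.236 = 0.7725.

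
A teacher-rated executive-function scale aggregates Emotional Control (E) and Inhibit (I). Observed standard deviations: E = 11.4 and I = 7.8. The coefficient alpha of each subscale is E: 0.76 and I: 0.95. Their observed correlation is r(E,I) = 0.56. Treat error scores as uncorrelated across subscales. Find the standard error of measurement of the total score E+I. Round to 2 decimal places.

5.85

Var(total) = 190.8 + 99.5904 = 290.39.
True-score variance = 156.568 + 99.5904 = 256.158, so reliability = 0.8821.
Error variance = 290.39 − 256.158 = 34.2324; SEM = √34.2324 = 5.85.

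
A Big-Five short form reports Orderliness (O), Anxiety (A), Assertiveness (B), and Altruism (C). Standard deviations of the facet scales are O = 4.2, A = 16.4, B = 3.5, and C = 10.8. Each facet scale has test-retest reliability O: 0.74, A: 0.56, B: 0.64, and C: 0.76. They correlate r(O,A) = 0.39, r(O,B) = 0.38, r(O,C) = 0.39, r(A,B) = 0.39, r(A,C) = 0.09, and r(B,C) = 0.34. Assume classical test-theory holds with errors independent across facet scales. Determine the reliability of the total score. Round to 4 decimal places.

0.7487

Var(O+A+B+C) = 4.2² + 16.4² + 3.5² + 10.8² + 2·[4.2·16.4·0.39 + 4.2·3.5·0.38 + 4.2·10.8·0.39 + 16.4·3.5·0.39 + 16.4·10.8·0.09 + 3.5·10.8·0.34] = 415.49 + 202.637 = 618.127.
Under uncorrelated errors the observed covariances equal the true-score covariances, so only the own-variance terms attenuate.
True-score variance = [4.2²·0.74 + 16.4²·0.56 + 3.5²·0.64 + 10.8²·0.76] + 202.637 = 260.158 + 202.637 = 462.794.
Reliability = 462.794 / 618.127 = 0.7487.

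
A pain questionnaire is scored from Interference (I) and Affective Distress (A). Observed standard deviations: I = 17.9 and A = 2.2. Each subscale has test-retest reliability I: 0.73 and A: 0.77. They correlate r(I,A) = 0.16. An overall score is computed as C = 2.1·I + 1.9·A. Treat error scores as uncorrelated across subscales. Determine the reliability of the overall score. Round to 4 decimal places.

0.7396

Var(C) = 2.1²·17.9² + 1.9²·2.2² + 2·[3.99·17.9·2.2·0.16] = 1430.48 + 50.2804 = 1480.76.
With uncorrelated errors the cross-covariances are all true-score covariance, so they carry over unchanged; only the diagonal terms shrink to ρᵢσᵢ².
True-score variance = [2.1²·17.9²·0.73 + 1.9²·2.2²·0.77] + 50.2804 = 1044.95 + 50.2804 = 1095.23.
Reliability = 1095.23 / 1480.76 = 0.7396.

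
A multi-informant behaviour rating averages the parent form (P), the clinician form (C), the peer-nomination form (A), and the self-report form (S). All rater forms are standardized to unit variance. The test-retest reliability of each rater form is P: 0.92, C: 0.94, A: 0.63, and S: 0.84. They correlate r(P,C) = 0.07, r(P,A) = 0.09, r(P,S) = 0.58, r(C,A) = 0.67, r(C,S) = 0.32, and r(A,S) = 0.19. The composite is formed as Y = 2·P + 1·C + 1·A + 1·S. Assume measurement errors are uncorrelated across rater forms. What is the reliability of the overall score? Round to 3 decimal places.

Var(Y) = 2² + 1 + 1 + 1 + 2·[2·0.07 + 2·0.09 + 2·0.58 + 0.67 + 0.32 + 0.19] = 7 + 5.32 = 12.32.
Under uncorrelated errors the observed covariances equal the true-score covariances, so only the own-variance terms attenuate.
True-score variance = [2²·0.92 + 0.94 + 0.63 + 0.84] + 5.32 = 6.09 + 5.32 = 11.41.
Reliability = 11.41 / 12.32 = 0.926.

0.926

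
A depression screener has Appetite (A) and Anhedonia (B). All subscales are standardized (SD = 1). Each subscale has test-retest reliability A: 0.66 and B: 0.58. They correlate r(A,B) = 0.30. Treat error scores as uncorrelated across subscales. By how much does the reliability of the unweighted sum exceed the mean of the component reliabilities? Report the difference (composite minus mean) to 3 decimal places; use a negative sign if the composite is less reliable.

0.088

Var(sum) = 2 + 0.6 = 2.6; true-score variance = 1.24 + 0.6 = 1.84; composite reliability = 0.7077.
Mean component reliability = 0.6200.
Difference = 0.7077 − 0.6200 = 0.088.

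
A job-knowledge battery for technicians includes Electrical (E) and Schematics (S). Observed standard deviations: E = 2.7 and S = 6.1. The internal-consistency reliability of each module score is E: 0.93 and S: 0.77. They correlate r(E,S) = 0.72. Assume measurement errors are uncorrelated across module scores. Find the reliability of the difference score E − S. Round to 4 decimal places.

Var(E−S) = 2.7² + 6.1² − 2·2.7·6.1·0.72 = 44.5 − 23.7168 = 20.7832.
Because errors are independent across components, Cov(Tᵢ,Tⱼ) = Cov(Xᵢ,Xⱼ); the off-diagonal part of the true-score variance is the same as above.
True-score variance = [2.7²·0.93 + 6.1²·0.77] − 23.7168 = 35.4314 − 23.7168 = 11.7146.
Reliability = 11.7146 / 20.7832 = 0.5637.

0.5637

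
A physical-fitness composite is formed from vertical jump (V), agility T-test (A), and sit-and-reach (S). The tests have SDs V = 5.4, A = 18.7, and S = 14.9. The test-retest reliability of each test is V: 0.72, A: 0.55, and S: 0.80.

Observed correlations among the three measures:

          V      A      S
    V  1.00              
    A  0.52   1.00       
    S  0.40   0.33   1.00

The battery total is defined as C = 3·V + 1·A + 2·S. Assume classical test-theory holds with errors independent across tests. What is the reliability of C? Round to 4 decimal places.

0.8410

Var(C) = 3²·5.4² + 18.7² + 2²·14.9² + 2·[3·5.4·18.7·0.52 + 6·5.4·14.9·0.40 + 2·18.7·14.9·0.33] = 1500.17 + 1069.06 = 2569.23.
Under uncorrelated errors the observed covariances equal the true-score covariances, so only the own-variance terms attenuate.
True-score variance = [3²·5.4²·0.72 + 18.7²·0.55 + 2²·14.9²·0.80] + 1069.06 = 1091.72 + 1069.06 = 2160.78.
Reliability = 2160.78 / 2569.23 = 0.8410.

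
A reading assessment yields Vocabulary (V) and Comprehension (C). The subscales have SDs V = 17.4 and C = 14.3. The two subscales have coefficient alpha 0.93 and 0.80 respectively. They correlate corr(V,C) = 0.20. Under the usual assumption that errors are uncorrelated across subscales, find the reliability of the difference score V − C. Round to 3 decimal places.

Var(V−C) = 17.4² + 14.3² − 2·17.4·14.3·0.20 = 507.25 − 99.528 = 407.722.
Under uncorrelated errors the observed covariances equal the true-score covariances, so only the own-variance terms attenuate.
True-score variance = [17.4²·0.93 + 14.3²·0.80] − 99.528 = 445.159 − 99.528 = 345.631.
Reliability = 345.631 / 407.722 = 0.848.

0.848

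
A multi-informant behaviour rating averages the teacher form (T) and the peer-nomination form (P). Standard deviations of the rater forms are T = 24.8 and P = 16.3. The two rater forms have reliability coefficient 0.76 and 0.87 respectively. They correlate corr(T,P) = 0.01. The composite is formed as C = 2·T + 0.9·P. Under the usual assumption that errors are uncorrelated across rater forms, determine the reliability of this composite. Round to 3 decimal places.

0.770

Var(C) = 2²·24.8² + 0.9²·16.3² + 2·[1.8·24.8·16.3·0.01] = 2675.37 + 14.5526 = 2689.92.
Because errors are independent across components, Cov(Tᵢ,Tⱼ) = Cov(Xᵢ,Xⱼ); the off-diagonal part of the true-score variance is the same as above.
True-score variance = [2²·24.8²·0.76 + 0.9²·16.3²·0.87] + 14.5526 = 2056.95 + 14.5526 = 2071.51.
Reliability = 2071.51 / 2689.92 = 0.770.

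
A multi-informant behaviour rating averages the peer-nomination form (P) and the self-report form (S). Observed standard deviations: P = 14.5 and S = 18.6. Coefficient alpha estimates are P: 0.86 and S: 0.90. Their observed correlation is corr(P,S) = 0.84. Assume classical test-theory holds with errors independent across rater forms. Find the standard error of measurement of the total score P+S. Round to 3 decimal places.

Var(total) = 556.21 + 453.096 = 1009.31.
True-score variance = 492.179 + 453.096 = 945.275, so reliability = 0.9366.
Error variance = 1009.31 − 945.275 = 64.031; SEM = √64.031 = 8.002.

8.002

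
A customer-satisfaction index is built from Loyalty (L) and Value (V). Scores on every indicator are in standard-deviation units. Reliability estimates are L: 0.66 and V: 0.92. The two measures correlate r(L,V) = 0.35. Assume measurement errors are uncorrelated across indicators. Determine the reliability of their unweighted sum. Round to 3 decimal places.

Var(L+V) = 2 + 2·[0.35] = 2 + 0.7 = 2.7.
Under uncorrelated errors the observed covariances equal the true-score covariances, so only the own-variance terms attenuate.
True-score variance = [0.66 + 0.92] + 0.7 = 1.58 + 0.7 = 2.28.
Reliability = 2.28 / 2.7 = 0.844.

0.844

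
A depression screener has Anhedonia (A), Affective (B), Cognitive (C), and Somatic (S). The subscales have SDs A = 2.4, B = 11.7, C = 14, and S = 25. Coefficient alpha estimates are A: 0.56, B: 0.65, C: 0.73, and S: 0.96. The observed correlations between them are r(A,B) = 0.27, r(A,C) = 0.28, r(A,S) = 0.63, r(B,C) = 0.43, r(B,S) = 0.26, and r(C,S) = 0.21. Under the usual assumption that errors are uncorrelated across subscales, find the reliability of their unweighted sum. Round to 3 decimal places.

Var(A+B+C+S) = 2.4² + 11.7² + 14² + 25² + 2·[2.4·11.7·0.27 + 2.4·14·0.28 + 2.4·25·0.63 + 11.7·14·0.43 + 11.7·25·0.26 + 14·25·0.21] = 963.65 + 549.547 = 1513.2.
With uncorrelated errors the cross-covariances are all true-score covariance, so they carry over unchanged; only the diagonal terms shrink to ρᵢσᵢ².
True-score variance = [2.4²·0.56 + 11.7²·0.65 + 14²·0.73 + 25²·0.96] + 549.547 = 835.284 + 549.547 = 1384.83.
Reliability = 1384.83 / 1513.2 = 0.915.

0.915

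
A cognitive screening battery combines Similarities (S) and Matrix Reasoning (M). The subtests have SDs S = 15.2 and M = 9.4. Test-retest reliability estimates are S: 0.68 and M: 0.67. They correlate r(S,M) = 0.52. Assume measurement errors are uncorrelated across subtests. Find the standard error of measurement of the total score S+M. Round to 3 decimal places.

Var(total) = 319.4 + 148.595 = 467.995.
True-score variance = 216.308 + 148.595 = 364.904, so reliability = 0.7797.
Error variance = 467.995 − 364.904 = 103.092; SEM = √103.092 = 10.153.

10.153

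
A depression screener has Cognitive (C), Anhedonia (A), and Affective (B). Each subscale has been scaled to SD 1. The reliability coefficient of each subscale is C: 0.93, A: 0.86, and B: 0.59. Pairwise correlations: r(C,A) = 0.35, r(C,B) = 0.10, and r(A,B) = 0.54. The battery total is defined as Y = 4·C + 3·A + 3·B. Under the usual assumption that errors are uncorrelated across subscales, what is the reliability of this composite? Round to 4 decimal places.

0.8887

Var(Y) = 4² + 3² + 3² + 2·[12·0.35 + 12·0.10 + 9·0.54] = 34 + 20.52 = 54.52.
Because errors are independent across components, Cov(Tᵢ,Tⱼ) = Cov(Xᵢ,Xⱼ); the off-diagonal part of the true-score variance is the same as above.
True-score variance = [4²·0.93 + 3²·0.86 + 3²·0.59] + 20.52 = 27.93 + 20.52 = 48.45.
Reliability = 48.45 / 54.52 = 0.8887.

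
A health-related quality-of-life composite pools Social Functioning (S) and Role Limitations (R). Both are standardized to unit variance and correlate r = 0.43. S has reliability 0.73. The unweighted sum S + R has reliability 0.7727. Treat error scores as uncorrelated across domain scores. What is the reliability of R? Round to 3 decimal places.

Var(S+R) = 2 + 2·0.43 = 2.860.
True-score variance = ρ_S + ρ_R + 2·0.43, so 0.7727 = (0.73 + ρ_R + 0.86) / 2.860.
ρ_R = 0.7727·2.860 − 0.73 − 0.86 = 0.620.

0.620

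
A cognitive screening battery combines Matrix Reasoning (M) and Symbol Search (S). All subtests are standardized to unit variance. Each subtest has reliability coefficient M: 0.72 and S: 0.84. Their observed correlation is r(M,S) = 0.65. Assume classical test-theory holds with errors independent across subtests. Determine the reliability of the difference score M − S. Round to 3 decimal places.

Var(M−S) = 1 + 1 − 2·0.65 = 2 − 1.3 = 0.7.
With uncorrelated errors the cross-covariances are all true-score covariance, so they carry over unchanged; only the diagonal terms shrink to ρᵢσᵢ².
True-score variance = [0.72 + 0.84] − 1.3 = 1.56 − 1.3 = 0.26.
Reliability = 0.26 / 0.7 = 0.371.

0.371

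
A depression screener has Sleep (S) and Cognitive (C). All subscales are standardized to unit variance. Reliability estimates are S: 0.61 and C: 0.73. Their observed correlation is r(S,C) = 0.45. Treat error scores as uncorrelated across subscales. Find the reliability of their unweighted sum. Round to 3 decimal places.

0.772

Var(S+C) = 2 + 2·[0.45] = 2 + 0.9 = 2.9.
Because errors are independent across components, Cov(Tᵢ,Tⱼ) = Cov(Xᵢ,Xⱼ); the off-diagonal part of the true-score variance is the same as above.
True-score variance = [0.61 + 0.73] + 0.9 = 1.34 + 0.9 = 2.24.
Reliability = 2.24 / 2.9 = 0.772.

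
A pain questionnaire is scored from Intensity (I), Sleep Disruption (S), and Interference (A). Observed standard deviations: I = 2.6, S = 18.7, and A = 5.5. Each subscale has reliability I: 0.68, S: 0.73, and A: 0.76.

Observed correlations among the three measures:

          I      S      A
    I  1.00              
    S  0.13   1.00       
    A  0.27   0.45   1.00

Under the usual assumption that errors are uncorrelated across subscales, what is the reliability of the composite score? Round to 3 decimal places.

0.792

Var(I+S+A) = 2.6² + 18.7² + 5.5² + 2·[2.6·18.7·0.13 + 2.6·5.5·0.27 + 18.7·5.5·0.45] = 386.7 + 112.928 = 499.628.
Because errors are independent across components, Cov(Tᵢ,Tⱼ) = Cov(Xᵢ,Xⱼ); the off-diagonal part of the true-score variance is the same as above.
True-score variance = [2.6²·0.68 + 18.7²·0.73 + 5.5²·0.76] + 112.928 = 282.861 + 112.928 = 395.789.
Reliability = 395.789 / 499.628 = 0.792.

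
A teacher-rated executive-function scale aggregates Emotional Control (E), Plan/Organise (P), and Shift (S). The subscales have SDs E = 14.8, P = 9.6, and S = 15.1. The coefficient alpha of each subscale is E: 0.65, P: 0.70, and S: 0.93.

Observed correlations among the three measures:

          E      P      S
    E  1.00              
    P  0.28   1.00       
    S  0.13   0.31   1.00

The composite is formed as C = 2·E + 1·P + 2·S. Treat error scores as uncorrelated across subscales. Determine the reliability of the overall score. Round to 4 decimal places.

Var(C) = 2²·14.8² + 9.6² + 2²·15.1² + 2·[2·14.8·9.6·0.28 + 4·14.8·15.1·0.13 + 2·9.6·15.1·0.31] = 1880.36 + 571.299 = 2451.66.
With uncorrelated errors the cross-covariances are all true-score covariance, so they carry over unchanged; only the diagonal terms shrink to ρᵢσᵢ².
True-score variance = [2²·14.8²·0.65 + 9.6²·0.70 + 2²·15.1²·0.93] + 571.299 = 1482.21 + 571.299 = 2053.51.
Reliability = 2053.51 / 2451.66 = 0.8376.

0.8376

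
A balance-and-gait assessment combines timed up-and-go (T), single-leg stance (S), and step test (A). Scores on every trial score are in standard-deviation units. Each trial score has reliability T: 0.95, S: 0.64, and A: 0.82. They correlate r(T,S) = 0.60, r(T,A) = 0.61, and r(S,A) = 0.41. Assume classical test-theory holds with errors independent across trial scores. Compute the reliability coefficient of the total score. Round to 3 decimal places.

Var(T+S+A) = 3 + 2·[0.60 + 0.61 + 0.41] = 3 + 3.24 = 6.24.
Because errors are independent across components, Cov(Tᵢ,Tⱼ) = Cov(Xᵢ,Xⱼ); the off-diagonal part of the true-score variance is the same as above.
True-score variance = [0.95 + 0.64 + 0.82] + 3.24 = 2.41 + 3.24 = 5.65.
Reliability = 5.65 / 6.24 = 0.905.

0.905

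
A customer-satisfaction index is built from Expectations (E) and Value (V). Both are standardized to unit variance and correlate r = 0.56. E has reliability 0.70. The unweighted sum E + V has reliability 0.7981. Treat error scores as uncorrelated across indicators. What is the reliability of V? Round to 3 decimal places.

Var(E+V) = 2 + 2·0.56 = 3.120.
True-score variance = ρ_E + ρ_V + 2·0.56, so 0.7981 = (0.70 + ρ_V + 1.12) / 3.120.
ρ_V = 0.7981·3.120 − 0.70 − 1.12 = 0.670.

0.670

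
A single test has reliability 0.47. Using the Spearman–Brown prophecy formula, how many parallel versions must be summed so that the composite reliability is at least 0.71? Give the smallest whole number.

3

k ≥ ρ*(1−ρ₁)/(ρ₁(1−ρ*)) = 0.71·0.53 / (0.47·0.29) = 2.761.
Smallest integer k = 3.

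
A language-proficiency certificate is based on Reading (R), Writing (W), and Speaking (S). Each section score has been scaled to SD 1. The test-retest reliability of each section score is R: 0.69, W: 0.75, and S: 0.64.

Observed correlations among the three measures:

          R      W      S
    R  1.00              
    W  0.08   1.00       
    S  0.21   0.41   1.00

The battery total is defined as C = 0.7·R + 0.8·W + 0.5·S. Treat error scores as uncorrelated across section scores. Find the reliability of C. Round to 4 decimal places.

Var(C) = 0.7² + 0.8² + 0.5² + 2·[0.56·0.08 + 0.35·0.21 + 0.4·0.41] = 1.38 + 0.5646 = 1.9446.
Because errors are independent across components, Cov(Tᵢ,Tⱼ) = Cov(Xᵢ,Xⱼ); the off-diagonal part of the true-score variance is the same as above.
True-score variance = [0.7²·0.69 + 0.8²·0.75 + 0.5²·0.64] + 0.5646 = 0.9781 + 0.5646 = 1.5427.
Reliability = 1.5427 / 1.9446 = 0.7933.

0.7933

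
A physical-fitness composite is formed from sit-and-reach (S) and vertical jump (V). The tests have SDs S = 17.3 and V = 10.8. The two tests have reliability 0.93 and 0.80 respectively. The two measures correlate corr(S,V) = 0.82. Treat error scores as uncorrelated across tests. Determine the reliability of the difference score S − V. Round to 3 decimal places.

Var(S−V) = 17.3² + 10.8² − 2·17.3·10.8·0.82 = 415.93 − 306.418 = 109.512.
With uncorrelated errors the cross-covariances are all true-score covariance, so they carry over unchanged; only the diagonal terms shrink to ρᵢσᵢ².
True-score variance = [17.3²·0.93 + 10.8²·0.80] − 306.418 = 371.652 − 306.418 = 65.2341.
Reliability = 65.2341 / 109.512 = 0.596.

0.596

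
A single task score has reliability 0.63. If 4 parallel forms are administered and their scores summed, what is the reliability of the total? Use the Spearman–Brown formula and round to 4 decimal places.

ρ_k = kρ / (1 + (k−1)ρ) = 4·0.63 / (1 + 3·0.63) = 2.520 / 2.890 = 0.8720.

0.8720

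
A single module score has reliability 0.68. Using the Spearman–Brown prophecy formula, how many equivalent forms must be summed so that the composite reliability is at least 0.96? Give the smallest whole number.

12

k ≥ ρ*(1−ρ₁)/(ρ₁(1−ρ*)) = 0.96·0.32 / (0.68·0.04) = 11.294.
Smallest integer k = 12.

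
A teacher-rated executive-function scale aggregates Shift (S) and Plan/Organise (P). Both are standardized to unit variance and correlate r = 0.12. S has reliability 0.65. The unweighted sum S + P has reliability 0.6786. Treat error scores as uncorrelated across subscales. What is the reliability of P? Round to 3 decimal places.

0.630

Var(S+P) = 2 + 2·0.12 = 2.240.
True-score variance = ρ_S + ρ_P + 2·0.12, so 0.6786 = (0.65 + ρ_P + 0.24) / 2.240.
ρ_P = 0.6786·2.240 − 0.65 − 0.24 = 0.630.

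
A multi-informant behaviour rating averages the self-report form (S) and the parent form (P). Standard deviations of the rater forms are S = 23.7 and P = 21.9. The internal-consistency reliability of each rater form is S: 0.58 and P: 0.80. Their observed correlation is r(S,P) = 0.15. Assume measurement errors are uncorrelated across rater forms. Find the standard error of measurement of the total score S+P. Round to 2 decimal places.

Var(total) = 1041.3 + 155.709 = 1197.01.
True-score variance = 709.468 + 155.709 = 865.177, so reliability = 0.7228.
Error variance = 1197.01 − 865.177 = 331.832; SEM = √331.832 = 18.22.

18.22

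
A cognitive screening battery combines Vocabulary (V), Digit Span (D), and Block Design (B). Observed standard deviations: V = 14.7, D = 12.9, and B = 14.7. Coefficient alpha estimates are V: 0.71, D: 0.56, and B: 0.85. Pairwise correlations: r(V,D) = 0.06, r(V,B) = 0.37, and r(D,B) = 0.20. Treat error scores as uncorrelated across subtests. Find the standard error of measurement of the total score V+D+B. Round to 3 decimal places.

12.973

Var(total) = 598.59 + 258.514 = 857.104.
True-score variance = 430.29 + 258.514 = 688.804, so reliability = 0.8036.
Error variance = 857.104 − 688.804 = 168.3; SEM = √168.3 = 12.973.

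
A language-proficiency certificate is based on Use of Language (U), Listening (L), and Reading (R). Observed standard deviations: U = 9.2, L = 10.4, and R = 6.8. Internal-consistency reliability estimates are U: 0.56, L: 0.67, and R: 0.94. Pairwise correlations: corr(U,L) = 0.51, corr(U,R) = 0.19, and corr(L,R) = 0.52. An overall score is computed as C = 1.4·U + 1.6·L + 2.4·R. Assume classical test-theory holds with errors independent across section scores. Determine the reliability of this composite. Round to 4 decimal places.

Var(C) = 1.4²·9.2² + 1.6²·10.4² + 2.4²·6.8² + 2·[2.24·9.2·10.4·0.51 + 3.36·9.2·6.8·0.19 + 3.84·10.4·6.8·0.52] = 709.126 + 580.914 = 1290.04.
Because errors are independent across components, Cov(Tᵢ,Tⱼ) = Cov(Xᵢ,Xⱼ); the off-diagonal part of the true-score variance is the same as above.
True-score variance = [1.4²·9.2²·0.56 + 1.6²·10.4²·0.67 + 2.4²·6.8²·0.94] + 580.914 = 528.779 + 580.914 = 1109.69.
Reliability = 1109.69 / 1290.04 = 0.8602.

0.8602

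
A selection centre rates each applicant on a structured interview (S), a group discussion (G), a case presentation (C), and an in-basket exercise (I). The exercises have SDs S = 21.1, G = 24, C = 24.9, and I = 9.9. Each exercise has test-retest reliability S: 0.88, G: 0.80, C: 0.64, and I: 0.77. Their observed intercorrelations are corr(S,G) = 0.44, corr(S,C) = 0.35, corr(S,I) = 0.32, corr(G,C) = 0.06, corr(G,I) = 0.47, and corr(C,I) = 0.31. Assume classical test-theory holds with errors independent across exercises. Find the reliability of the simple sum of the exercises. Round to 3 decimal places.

0.868

Var(S+G+C+I) = 21.1² + 24² + 24.9² + 9.9² + 2·[21.1·24·0.44 + 21.1·24.9·0.35 + 21.1·9.9·0.32 + 24·24.9·0.06 + 24·9.9·0.47 + 24.9·9.9·0.31] = 1739.23 + 1394.99 = 3134.22.
Because errors are independent across components, Cov(Tᵢ,Tⱼ) = Cov(Xᵢ,Xⱼ); the off-diagonal part of the true-score variance is the same as above.
True-score variance = [21.1²·0.88 + 24²·0.80 + 24.9²·0.64 + 9.9²·0.77] + 1394.99 = 1324.86 + 1394.99 = 2719.85.
Reliability = 2719.85 / 3134.22 = 0.868.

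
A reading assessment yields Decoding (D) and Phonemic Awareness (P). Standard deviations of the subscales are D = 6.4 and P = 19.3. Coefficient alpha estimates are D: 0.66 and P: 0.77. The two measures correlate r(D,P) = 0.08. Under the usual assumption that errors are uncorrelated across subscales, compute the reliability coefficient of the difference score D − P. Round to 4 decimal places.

0.7470

Var(D−P) = 6.4² + 19.3² − 2·6.4·19.3·0.08 = 413.45 − 19.7632 = 393.687.
With uncorrelated errors the cross-covariances are all true-score covariance, so they carry over unchanged; only the diagonal terms shrink to ρᵢσᵢ².
True-score variance = [6.4²·0.66 + 19.3²·0.77] − 19.7632 = 313.851 − 19.7632 = 294.088.
Reliability = 294.088 / 393.687 = 0.7470.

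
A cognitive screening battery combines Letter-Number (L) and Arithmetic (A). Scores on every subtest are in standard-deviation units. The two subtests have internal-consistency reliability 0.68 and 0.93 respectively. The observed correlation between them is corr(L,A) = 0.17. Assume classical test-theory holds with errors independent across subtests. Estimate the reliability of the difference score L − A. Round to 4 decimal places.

Var(L−A) = 1 + 1 − 2·0.17 = 2 − 0.34 = 1.66.
Because errors are independent across components, Cov(Tᵢ,Tⱼ) = Cov(Xᵢ,Xⱼ); the off-diagonal part of the true-score variance is the same as above.
True-score variance = [0.68 + 0.93] − 0.34 = 1.61 − 0.34 = 1.27.
Reliability = 1.27 / 1.66 = 0.7651.

0.7651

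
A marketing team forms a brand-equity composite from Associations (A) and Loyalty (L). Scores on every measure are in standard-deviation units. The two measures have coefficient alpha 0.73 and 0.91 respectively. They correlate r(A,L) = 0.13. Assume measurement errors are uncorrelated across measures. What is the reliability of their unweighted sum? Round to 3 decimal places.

0.841

Var(A+L) = 2 + 2·[0.13] = 2 + 0.26 = 2.26.
Under uncorrelated errors the observed covariances equal the true-score covariances, so only the own-variance terms attenuate.
True-score variance = [0.73 + 0.91] + 0.26 = 1.64 + 0.26 = 1.9.
Reliability = 1.9 / 2.26 = 0.841.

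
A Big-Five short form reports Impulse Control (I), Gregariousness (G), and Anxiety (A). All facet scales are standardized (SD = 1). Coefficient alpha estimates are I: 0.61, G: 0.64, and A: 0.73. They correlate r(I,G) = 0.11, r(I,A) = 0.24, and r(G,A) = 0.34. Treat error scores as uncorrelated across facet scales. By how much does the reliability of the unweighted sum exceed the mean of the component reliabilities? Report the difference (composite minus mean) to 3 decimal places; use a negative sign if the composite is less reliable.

Var(sum) = 3 + 1.38 = 4.38; true-score variance = 1.98 + 1.38 = 3.36; composite reliability = 0.7671.
Mean component reliability = 0.6600.
Difference = 0.7671 − 0.6600 = 0.107.

0.107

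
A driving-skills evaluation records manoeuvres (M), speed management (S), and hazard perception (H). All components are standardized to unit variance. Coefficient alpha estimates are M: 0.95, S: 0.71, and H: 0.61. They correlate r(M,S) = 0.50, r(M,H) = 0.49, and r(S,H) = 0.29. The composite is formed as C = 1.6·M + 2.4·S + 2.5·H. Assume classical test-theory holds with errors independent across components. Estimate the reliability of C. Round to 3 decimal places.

Var(C) = 1.6² + 2.4² + 2.5² + 2·[3.84·0.50 + 4·0.49 + 6·0.29] = 14.57 + 11.24 = 25.81.
With uncorrelated errors the cross-covariances are all true-score covariance, so they carry over unchanged; only the diagonal terms shrink to ρᵢσᵢ².
True-score variance = [1.6²·0.95 + 2.4²·0.71 + 2.5²·0.61] + 11.24 = 10.3341 + 11.24 = 21.5741.
Reliability = 21.5741 / 25.81 = 0.836.

0.836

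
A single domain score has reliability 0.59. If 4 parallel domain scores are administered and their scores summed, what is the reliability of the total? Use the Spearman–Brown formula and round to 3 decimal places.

ρ_k = kρ / (1 + (k−1)ρ) = 4·0.59 / (1 + 3·0.59) = 2.360 / 2.770 = 0.852.

0.852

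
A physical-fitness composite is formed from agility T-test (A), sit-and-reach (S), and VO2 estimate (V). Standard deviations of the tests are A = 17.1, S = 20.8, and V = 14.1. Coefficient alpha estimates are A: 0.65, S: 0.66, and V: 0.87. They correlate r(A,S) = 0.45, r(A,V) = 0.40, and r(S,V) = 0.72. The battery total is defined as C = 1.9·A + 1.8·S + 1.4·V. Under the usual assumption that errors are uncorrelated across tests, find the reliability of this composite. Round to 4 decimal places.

0.8375

Var(C) = 1.9²·17.1² + 1.8²·20.8² + 1.4²·14.1² + 2·[3.42·17.1·20.8·0.45 + 2.66·17.1·14.1·0.40 + 2.52·20.8·14.1·0.72] = 2847.02 + 2672.12 = 5519.14.
With uncorrelated errors the cross-covariances are all true-score covariance, so they carry over unchanged; only the diagonal terms shrink to ρᵢσᵢ².
True-score variance = [1.9²·17.1²·0.65 + 1.8²·20.8²·0.66 + 1.4²·14.1²·0.87] + 2672.12 = 1950.31 + 2672.12 = 4622.43.
Reliability = 4622.43 / 5519.14 = 0.8375.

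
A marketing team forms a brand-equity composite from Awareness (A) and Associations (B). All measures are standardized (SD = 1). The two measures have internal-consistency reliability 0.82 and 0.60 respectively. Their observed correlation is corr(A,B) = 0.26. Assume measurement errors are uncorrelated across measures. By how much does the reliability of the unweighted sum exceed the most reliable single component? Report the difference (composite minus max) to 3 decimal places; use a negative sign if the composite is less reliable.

Var(sum) = 2 + 0.52 = 2.52; true-score variance = 1.42 + 0.52 = 1.94; composite reliability = 0.7698.
Max component reliability = 0.8200.
Difference = 0.7698 − 0.8200 = -0.050.

-0.050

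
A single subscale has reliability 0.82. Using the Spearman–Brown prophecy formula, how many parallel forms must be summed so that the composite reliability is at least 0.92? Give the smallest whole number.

3

k ≥ ρ*(1−ρ₁)/(ρ₁(1−ρ*)) = 0.92·0.18 / (0.82·0.08) = 2.524.
Smallest integer k = 3.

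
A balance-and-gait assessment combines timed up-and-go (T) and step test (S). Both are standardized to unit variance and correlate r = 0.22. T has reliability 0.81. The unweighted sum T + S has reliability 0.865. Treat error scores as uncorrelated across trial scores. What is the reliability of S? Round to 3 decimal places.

Var(T+S) = 2 + 2·0.22 = 2.440.
True-score variance = ρ_T + ρ_S + 2·0.22, so 0.865 = (0.81 + ρ_S + 0.44) / 2.440.
ρ_S = 0.865·2.440 − 0.81 − 0.44 = 0.861.

0.861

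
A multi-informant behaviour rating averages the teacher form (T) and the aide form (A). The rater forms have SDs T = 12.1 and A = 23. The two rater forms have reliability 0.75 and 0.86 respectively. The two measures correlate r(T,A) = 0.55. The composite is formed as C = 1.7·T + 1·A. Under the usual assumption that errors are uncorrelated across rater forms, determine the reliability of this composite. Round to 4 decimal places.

0.8779

Var(C) = 1.7²·12.1² + 23² + 2·[1.7·12.1·23·0.55] = 952.125 + 520.421 = 1472.55.
Because errors are independent across components, Cov(Tᵢ,Tⱼ) = Cov(Xᵢ,Xⱼ); the off-diagonal part of the true-score variance is the same as above.
True-score variance = [1.7²·12.1²·0.75 + 23²·0.86] + 520.421 = 772.284 + 520.421 = 1292.7.
Reliability = 1292.7 / 1472.55 = 0.8779.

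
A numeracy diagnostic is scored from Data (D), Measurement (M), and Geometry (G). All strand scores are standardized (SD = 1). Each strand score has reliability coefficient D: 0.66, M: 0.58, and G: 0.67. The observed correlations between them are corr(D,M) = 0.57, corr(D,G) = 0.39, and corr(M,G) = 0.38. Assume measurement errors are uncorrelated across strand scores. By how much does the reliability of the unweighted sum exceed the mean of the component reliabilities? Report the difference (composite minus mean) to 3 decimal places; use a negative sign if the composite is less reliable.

0.171

Var(sum) = 3 + 2.68 = 5.68; true-score variance = 1.91 + 2.68 = 4.59; composite reliability = 0.8081.
Mean component reliability = 0.6367.
Difference = 0.8081 − 0.6367 = 0.171.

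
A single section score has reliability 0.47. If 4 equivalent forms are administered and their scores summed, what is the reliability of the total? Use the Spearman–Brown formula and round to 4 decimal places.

ρ_k = kρ / (1 + (k−1)ρ) = 4·0.47 / (1 + 3·0.47) = 1.880 / 2.410 = 0.7801.

0.7801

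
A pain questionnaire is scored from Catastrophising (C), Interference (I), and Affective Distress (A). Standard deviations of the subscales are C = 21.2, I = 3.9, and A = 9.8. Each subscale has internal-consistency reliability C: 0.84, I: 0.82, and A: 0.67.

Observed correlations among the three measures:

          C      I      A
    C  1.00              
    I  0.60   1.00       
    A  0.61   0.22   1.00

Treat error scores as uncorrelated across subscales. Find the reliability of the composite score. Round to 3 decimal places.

Var(C+I+A) = 21.2² + 3.9² + 9.8² + 2·[21.2·3.9·0.60 + 21.2·9.8·0.61 + 3.9·9.8·0.22] = 560.69 + 369.5 = 930.19.
With uncorrelated errors the cross-covariances are all true-score covariance, so they carry over unchanged; only the diagonal terms shrink to ρᵢσᵢ².
True-score variance = [21.2²·0.84 + 3.9²·0.82 + 9.8²·0.67] + 369.5 = 454.349 + 369.5 = 823.849.
Reliability = 823.849 / 930.19 = 0.886.

0.886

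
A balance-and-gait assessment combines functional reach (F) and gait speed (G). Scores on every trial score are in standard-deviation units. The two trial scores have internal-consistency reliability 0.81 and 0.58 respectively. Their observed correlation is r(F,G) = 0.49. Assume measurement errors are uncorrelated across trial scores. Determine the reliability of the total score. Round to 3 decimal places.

0.795

Var(F+G) = 2 + 2·[0.49] = 2 + 0.98 = 2.98.
Under uncorrelated errors the observed covariances equal the true-score covariances, so only the own-variance terms attenuate.
True-score variance = [0.81 + 0.58] + 0.98 = 1.39 + 0.98 = 2.37.
Reliability = 2.37 / 2.98 = 0.795.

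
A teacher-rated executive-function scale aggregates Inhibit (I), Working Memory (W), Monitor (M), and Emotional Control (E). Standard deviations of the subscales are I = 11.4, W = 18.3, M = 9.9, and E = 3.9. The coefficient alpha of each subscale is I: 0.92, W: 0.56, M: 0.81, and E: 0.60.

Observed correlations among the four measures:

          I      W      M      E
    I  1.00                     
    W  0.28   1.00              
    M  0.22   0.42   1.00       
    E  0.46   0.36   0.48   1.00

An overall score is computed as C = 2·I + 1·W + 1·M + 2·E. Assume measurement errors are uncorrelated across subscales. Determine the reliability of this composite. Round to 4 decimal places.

0.8739

Var(C) = 2²·11.4² + 18.3² + 9.9² + 2²·3.9² + 2·[2·11.4·18.3·0.28 + 2·11.4·9.9·0.22 + 4·11.4·3.9·0.46 + 18.3·9.9·0.42 + 2·18.3·3.9·0.36 + 2·9.9·3.9·0.48] = 1013.58 + 825.671 = 1839.25.
Because errors are independent across components, Cov(Tᵢ,Tⱼ) = Cov(Xᵢ,Xⱼ); the off-diagonal part of the true-score variance is the same as above.
True-score variance = [2²·11.4²·0.92 + 18.3²·0.56 + 9.9²·0.81 + 2²·3.9²·0.60] + 825.671 = 781.683 + 825.671 = 1607.35.
Reliability = 1607.35 / 1839.25 = 0.8739.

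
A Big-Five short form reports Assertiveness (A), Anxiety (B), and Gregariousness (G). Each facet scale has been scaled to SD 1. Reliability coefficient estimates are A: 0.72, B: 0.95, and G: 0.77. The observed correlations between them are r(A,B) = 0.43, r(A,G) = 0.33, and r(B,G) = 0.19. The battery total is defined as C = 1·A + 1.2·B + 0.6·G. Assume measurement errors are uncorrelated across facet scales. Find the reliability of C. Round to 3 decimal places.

0.903

Var(C) = 1 + 1.2² + 0.6² + 2·[1.2·0.43 + 0.6·0.33 + 0.72·0.19] = 2.8 + 1.7016 = 4.5016.
Because errors are independent across components, Cov(Tᵢ,Tⱼ) = Cov(Xᵢ,Xⱼ); the off-diagonal part of the true-score variance is the same as above.
True-score variance = [0.72 + 1.2²·0.95 + 0.6²·0.77] + 1.7016 = 2.3652 + 1.7016 = 4.0668.
Reliability = 4.0668 / 4.5016 = 0.903.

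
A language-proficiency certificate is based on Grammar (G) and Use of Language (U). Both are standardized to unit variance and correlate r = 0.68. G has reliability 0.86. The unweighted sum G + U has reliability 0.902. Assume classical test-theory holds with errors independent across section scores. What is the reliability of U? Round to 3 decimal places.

Var(G+U) = 2 + 2·0.68 = 3.360.
True-score variance = ρ_G + ρ_U + 2·0.68, so 0.902 = (0.86 + ρ_U + 1.36) / 3.360.
ρ_U = 0.902·3.360 − 0.86 − 1.36 = 0.811.

0.811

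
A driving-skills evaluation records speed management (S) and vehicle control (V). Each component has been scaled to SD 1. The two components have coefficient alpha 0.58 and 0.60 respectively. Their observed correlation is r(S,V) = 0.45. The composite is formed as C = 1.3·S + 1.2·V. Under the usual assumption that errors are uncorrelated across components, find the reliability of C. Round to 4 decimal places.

0.7164

Var(C) = 1.3² + 1.2² + 2·[1.56·0.45] = 3.13 + 1.404 = 4.534.
Because errors are independent across components, Cov(Tᵢ,Tⱼ) = Cov(Xᵢ,Xⱼ); the off-diagonal part of the true-score variance is the same as above.
True-score variance = [1.3²·0.58 + 1.2²·0.60] + 1.404 = 1.8442 + 1.404 = 3.2482.
Reliability = 3.2482 / 4.534 = 0.7164.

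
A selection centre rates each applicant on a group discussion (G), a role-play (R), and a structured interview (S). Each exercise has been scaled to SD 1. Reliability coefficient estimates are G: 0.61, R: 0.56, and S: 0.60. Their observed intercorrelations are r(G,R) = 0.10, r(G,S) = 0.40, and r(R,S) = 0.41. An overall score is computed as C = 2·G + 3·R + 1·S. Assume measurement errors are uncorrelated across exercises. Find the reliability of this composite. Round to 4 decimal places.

Var(C) = 2² + 3² + 1 + 2·[6·0.10 + 2·0.40 + 3·0.41] = 14 + 5.26 = 19.26.
Under uncorrelated errors the observed covariances equal the true-score covariances, so only the own-variance terms attenuate.
True-score variance = [2²·0.61 + 3²·0.56 + 0.60] + 5.26 = 8.08 + 5.26 = 13.34.
Reliability = 13.34 / 19.26 = 0.6926.

0.6926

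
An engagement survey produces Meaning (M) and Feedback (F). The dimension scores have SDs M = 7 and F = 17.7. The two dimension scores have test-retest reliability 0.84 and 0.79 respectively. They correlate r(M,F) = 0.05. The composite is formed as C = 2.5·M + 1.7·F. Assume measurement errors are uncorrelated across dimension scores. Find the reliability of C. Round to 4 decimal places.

0.8109

Var(C) = 2.5²·7² + 1.7²·17.7² + 2·[4.25·7·17.7·0.05] = 1211.66 + 52.6575 = 1264.32.
Because errors are independent across components, Cov(Tᵢ,Tⱼ) = Cov(Xᵢ,Xⱼ); the off-diagonal part of the true-score variance is the same as above.
True-score variance = [2.5²·7²·0.84 + 1.7²·17.7²·0.79] + 52.6575 = 972.522 + 52.6575 = 1025.18.
Reliability = 1025.18 / 1264.32 = 0.8109.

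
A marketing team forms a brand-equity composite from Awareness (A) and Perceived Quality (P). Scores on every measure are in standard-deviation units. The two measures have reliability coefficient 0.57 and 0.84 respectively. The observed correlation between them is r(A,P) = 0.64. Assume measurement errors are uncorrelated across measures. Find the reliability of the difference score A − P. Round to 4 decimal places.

Var(A−P) = 1 + 1 − 2·0.64 = 2 − 1.28 = 0.72.
Because errors are independent across components, Cov(Tᵢ,Tⱼ) = Cov(Xᵢ,Xⱼ); the off-diagonal part of the true-score variance is the same as above.
True-score variance = [0.57 + 0.84] − 1.28 = 1.41 − 1.28 = 0.13.
Reliability = 0.13 / 0.72 = 0.1806.

0.1806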